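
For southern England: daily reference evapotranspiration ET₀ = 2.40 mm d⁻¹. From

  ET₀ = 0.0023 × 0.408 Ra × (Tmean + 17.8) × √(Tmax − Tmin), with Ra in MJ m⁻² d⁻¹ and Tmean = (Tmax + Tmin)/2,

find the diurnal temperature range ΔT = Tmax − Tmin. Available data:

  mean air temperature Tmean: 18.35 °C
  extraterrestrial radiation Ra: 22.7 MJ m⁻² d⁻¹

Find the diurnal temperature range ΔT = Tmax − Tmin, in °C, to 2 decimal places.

√ΔT = ET₀ / [0.0023 × 0.408 × Ra × (Tmean+17.8)] = 2.40 / (0.0023 × 9.2616 × 36.15) = 3.1167
ΔT = 3.1167² = 9.714 °C

9.71 °C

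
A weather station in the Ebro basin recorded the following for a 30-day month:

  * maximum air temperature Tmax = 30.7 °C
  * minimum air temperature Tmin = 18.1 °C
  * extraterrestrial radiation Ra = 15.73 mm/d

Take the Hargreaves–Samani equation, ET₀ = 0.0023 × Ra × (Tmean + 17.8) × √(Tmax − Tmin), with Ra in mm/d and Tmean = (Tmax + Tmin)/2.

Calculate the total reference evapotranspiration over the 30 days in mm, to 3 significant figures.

Tmean = (30.7 + 18.1)/2 = 24.40 °C
ET₀ = 0.0023 × 15.73 × (24.40 + 17.8) × √12.6 = 0.0023 × 15.73 × 42.20 × 3.5496 = 5.4194 mm/d
Over 30 days: 5.4194 × 30 = 162.582 mm

163 mm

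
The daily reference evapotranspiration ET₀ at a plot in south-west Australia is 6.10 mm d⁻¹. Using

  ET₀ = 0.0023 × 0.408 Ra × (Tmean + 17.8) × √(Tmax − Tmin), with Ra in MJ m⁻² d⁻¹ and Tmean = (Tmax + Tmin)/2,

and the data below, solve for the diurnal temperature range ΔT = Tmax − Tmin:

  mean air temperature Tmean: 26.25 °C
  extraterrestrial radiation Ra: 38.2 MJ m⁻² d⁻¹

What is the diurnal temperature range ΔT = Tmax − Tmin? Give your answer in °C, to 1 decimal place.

√ΔT = ET₀ / [0.0023 × 0.408 × Ra × (Tmean+17.8)] = 6.10 / (0.0023 × 15.5856 × 44.05) = 3.8631
ΔT = 3.8631² = 14.924 °C

14.9 °C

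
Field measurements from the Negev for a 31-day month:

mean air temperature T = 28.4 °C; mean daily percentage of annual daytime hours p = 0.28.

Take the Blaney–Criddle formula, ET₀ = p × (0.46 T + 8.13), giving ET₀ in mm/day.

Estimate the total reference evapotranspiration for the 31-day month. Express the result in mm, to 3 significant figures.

ET₀ = 0.28 × (0.46 × 28.4 + 8.13) = 0.28 × 21.194 = 5.9343 mm/d
Monthly total = 5.9343 × 31 = 183.963 mm

184 mm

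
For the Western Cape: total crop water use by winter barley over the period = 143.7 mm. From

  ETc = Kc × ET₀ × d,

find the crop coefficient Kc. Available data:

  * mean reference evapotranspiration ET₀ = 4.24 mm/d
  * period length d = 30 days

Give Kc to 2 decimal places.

ETc = Kc × ET₀ × d  ⇒  Kc = ETc / (ET₀ × d)
Kc = 143.7 / (4.24 × 30) = 143.7 / 127.20 = 1.1297

1.13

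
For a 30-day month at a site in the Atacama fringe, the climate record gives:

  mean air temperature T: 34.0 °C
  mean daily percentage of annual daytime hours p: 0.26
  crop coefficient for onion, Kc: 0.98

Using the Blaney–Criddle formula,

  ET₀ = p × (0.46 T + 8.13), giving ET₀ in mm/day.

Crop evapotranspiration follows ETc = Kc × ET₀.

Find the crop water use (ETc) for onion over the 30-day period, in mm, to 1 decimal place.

181.7 mm

ET₀ = 0.26 × (0.46 × 34.0 + 8.13) = 0.26 × 23.770 = 6.1802 mm/d
ETc = Kc × ET₀ = 0.98 × 6.1802 = 6.0566 mm/d
Over 30 days: 6.0566 × 30 = 181.698 mm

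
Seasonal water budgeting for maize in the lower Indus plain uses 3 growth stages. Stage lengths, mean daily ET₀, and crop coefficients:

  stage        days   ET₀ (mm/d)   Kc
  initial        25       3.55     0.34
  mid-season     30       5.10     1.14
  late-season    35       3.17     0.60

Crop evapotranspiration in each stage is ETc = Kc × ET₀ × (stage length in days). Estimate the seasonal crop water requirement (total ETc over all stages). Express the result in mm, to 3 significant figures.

initial: 0.34 × 3.55 × 25 = 30.18 mm
mid-season: 1.14 × 5.10 × 30 = 174.42 mm
late-season: 0.60 × 3.17 × 35 = 66.57 mm
Seasonal total = 271.17 mm

271 mm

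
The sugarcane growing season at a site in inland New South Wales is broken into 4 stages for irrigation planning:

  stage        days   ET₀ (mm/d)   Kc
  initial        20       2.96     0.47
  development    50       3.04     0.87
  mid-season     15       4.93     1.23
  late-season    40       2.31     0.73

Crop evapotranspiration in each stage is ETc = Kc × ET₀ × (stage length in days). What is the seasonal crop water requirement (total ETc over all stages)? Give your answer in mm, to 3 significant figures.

318 mm

initial: 0.47 × 2.96 × 20 = 27.82 mm
development: 0.87 × 3.04 × 50 = 132.24 mm
mid-season: 1.23 × 4.93 × 15 = 90.96 mm
late-season: 0.73 × 2.31 × 40 = 67.45 mm
Seasonal total = 318.47 mm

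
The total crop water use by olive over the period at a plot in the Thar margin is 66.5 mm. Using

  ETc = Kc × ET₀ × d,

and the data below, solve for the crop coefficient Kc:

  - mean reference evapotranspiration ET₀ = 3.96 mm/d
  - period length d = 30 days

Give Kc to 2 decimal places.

ETc = Kc × ET₀ × d  ⇒  Kc = ETc / (ET₀ × d)
Kc = 66.5 / (3.96 × 30) = 66.5 / 118.80 = 0.5598

0.56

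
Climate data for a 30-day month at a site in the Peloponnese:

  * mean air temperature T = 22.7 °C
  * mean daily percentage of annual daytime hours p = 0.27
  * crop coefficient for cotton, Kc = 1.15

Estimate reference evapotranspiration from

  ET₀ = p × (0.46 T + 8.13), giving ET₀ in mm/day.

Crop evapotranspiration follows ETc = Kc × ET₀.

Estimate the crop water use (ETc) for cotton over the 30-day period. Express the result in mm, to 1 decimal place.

ET₀ = 0.27 × (0.46 × 22.7 + 8.13) = 0.27 × 18.572 = 5.0144 mm/d
ETc = Kc × ET₀ = 1.15 × 5.0144 = 5.7666 mm/d
Over 30 days: 5.7666 × 30 = 172.998 mm

173.0 mm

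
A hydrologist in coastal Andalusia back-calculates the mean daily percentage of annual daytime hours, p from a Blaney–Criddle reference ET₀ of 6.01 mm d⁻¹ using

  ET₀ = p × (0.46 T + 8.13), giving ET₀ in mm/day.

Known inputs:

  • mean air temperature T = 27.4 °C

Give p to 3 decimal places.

0.290

p = ET₀ / (0.46 T + 8.13) = 6.01 / (0.46 × 27.4 + 8.13) = 6.01 / 20.734 = 0.2899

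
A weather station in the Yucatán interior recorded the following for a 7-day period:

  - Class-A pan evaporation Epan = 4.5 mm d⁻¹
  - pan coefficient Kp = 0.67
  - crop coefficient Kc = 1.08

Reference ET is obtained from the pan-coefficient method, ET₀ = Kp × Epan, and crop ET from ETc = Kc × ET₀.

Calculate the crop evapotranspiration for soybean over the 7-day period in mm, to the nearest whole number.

ET₀ = 0.67 × 4.5 = 3.0150 mm/d
ETc = Kc × ET₀ = 1.08 × 3.0150 = 3.2562 mm/d
Over 7 days: 3.2562 × 7 = 22.793 mm

23 mm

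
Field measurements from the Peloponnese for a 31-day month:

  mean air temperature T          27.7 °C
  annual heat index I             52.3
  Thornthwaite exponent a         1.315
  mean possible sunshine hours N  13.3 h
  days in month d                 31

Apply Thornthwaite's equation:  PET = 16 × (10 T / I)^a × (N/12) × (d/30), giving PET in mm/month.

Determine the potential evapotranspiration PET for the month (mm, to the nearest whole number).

10T/I = 10 × 27.7 / 52.3 = 5.2964
(10T/I)^a = 5.2964^1.315 = 8.9544
Uncorrected PET = 16 × 8.9544 = 143.270 mm
Correction = (N/12)(d/30) = (13.3/12)(31/30) = 1.1453
PET = 143.270 × 1.1453 = 164.087 mm/month

164 mm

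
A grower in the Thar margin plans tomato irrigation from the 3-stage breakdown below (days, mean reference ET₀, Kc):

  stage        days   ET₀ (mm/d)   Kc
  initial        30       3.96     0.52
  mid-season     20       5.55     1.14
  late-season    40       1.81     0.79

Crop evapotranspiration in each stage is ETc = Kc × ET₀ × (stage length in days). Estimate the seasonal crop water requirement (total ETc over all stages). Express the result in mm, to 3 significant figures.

initial: 0.52 × 3.96 × 30 = 61.78 mm
mid-season: 1.14 × 5.55 × 20 = 126.54 mm
late-season: 0.79 × 1.81 × 40 = 57.20 mm
Seasonal total = 245.52 mm

246 mm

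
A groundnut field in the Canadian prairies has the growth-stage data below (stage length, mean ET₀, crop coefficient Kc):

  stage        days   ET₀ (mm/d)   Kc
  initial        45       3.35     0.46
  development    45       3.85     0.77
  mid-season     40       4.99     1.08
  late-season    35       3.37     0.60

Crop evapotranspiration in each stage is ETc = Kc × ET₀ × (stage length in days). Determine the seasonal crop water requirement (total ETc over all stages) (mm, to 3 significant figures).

489 mm

initial: 0.46 × 3.35 × 45 = 69.35 mm
development: 0.77 × 3.85 × 45 = 133.40 mm
mid-season: 1.08 × 4.99 × 40 = 215.57 mm
late-season: 0.60 × 3.37 × 35 = 70.77 mm
Seasonal total = 489.09 mm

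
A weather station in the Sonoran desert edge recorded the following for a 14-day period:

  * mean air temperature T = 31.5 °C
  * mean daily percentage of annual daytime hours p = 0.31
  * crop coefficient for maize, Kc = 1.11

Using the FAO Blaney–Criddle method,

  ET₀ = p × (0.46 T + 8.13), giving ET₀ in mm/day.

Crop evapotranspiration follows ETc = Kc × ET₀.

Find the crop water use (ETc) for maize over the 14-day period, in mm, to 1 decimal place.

109.0 mm

ET₀ = 0.31 × (0.46 × 31.5 + 8.13) = 0.31 × 22.620 = 7.0122 mm/d
ETc = Kc × ET₀ = 1.11 × 7.0122 = 7.7835 mm/d
Over 14 days: 7.7835 × 14 = 108.969 mm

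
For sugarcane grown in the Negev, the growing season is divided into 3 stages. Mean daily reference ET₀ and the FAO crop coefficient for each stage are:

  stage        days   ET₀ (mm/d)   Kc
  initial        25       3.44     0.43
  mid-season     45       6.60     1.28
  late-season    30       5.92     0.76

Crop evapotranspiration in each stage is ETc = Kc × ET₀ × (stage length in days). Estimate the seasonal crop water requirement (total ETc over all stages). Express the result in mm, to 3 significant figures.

initial: 0.43 × 3.44 × 25 = 36.98 mm
mid-season: 1.28 × 6.60 × 45 = 380.16 mm
late-season: 0.76 × 5.92 × 30 = 134.98 mm
Seasonal total = 552.12 mm

552 mm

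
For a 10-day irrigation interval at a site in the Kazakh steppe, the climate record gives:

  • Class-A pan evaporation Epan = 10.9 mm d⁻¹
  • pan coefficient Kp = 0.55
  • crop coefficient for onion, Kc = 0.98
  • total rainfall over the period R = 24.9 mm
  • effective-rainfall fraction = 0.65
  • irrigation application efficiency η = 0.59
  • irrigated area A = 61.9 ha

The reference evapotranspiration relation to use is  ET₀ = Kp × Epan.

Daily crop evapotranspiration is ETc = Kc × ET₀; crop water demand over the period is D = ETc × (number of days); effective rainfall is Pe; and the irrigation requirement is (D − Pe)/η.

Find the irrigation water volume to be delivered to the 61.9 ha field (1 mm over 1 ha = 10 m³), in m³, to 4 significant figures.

ET₀ = 0.55 × 10.9 = 5.9950 mm/d
ETc = Kc × ET₀ = 0.98 × 5.9950 = 5.8751 mm/d
Crop demand D = ETc × 10 d = 5.8751 × 10 = 58.751 mm
Pe = 0.65 × 24.9 = 16.185 mm
D − Pe = 58.751 − 16.185 = 42.566 mm
Gross irrigation = 42.566 / 0.59 = 72.146 mm
Volume = 72.146 mm × 61.9 ha × 10 = 44658.4 m³

44660 m³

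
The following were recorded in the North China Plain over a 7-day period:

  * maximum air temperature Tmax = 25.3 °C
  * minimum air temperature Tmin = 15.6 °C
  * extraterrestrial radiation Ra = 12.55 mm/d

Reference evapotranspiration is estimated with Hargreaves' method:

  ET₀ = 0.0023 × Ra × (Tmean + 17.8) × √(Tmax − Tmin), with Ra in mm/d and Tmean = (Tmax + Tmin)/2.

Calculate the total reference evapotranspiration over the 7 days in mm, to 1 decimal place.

24.1 mm

Tmean = (25.3 + 15.6)/2 = 20.45 °C
ET₀ = 0.0023 × 12.55 × (20.45 + 17.8) × √9.7 = 0.0023 × 12.55 × 38.25 × 3.1145 = 3.4387 mm/d
Over 7 days: 3.4387 × 7 = 24.071 mm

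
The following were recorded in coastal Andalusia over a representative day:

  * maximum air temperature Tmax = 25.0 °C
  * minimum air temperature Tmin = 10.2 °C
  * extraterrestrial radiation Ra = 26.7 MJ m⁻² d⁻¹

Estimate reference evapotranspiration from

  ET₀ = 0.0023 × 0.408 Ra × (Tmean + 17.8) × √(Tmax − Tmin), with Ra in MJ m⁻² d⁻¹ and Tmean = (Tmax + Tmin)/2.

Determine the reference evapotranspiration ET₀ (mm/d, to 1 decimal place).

3.4 mm/d

Tmean = (25.0 + 10.2)/2 = 17.60 °C
0.408 Ra = 0.408 × 26.7 = 10.8936 mm/d equivalent
ET₀ = 0.0023 × 10.8936 × (17.60 + 17.8) × √14.8 = 0.0023 × 10.8936 × 35.40 × 3.8471 = 3.4122 mm/d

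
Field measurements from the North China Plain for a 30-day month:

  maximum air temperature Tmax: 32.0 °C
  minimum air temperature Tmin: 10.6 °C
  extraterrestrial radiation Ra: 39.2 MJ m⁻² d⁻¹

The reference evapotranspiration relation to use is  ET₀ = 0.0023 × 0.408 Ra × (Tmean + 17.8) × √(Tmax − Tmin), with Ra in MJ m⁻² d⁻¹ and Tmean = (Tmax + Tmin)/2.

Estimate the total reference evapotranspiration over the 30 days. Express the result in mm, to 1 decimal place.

Tmean = (32.0 + 10.6)/2 = 21.30 °C
0.408 Ra = 0.408 × 39.2 = 15.9936 mm/d equivalent
ET₀ = 0.0023 × 15.9936 × (21.30 + 17.8) × √21.4 = 0.0023 × 15.9936 × 39.10 × 4.6260 = 6.6536 mm/d
Over 30 days: 6.6536 × 30 = 199.608 mm

199.6 mm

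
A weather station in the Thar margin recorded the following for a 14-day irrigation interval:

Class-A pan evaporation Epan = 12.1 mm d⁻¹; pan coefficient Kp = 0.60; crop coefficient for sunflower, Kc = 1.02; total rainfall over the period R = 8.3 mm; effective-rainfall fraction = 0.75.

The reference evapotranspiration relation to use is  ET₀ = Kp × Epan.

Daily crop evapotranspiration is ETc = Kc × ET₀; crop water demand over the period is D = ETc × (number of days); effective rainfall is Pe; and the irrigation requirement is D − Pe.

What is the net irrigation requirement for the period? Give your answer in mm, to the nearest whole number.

97 mm

ET₀ = 0.60 × 12.1 = 7.2600 mm/d
ETc = Kc × ET₀ = 1.02 × 7.2600 = 7.4052 mm/d
Crop demand D = ETc × 14 d = 7.4052 × 14 = 103.673 mm
Pe = 0.75 × 8.3 = 6.225 mm
D − Pe = 103.673 − 6.225 = 97.448 mm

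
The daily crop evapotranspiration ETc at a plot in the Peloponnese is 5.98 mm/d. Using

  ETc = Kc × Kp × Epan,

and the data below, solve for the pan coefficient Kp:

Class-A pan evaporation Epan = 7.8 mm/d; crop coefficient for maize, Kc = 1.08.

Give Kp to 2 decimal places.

0.71

ETc = Kc × Kp × Epan  ⇒  Kp = ETc / (Kc × Epan)
Kp = 5.98 / (1.08 × 7.8) = 5.98 / 8.424 = 0.7099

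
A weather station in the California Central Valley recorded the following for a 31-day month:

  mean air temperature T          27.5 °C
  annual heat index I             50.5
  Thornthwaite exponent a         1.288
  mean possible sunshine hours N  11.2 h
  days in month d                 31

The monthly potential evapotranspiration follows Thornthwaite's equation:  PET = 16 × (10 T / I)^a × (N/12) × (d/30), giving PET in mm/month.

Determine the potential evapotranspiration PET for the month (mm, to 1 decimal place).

10T/I = 10 × 27.5 / 50.5 = 5.4455
(10T/I)^a = 5.4455^1.288 = 8.8719
Uncorrected PET = 16 × 8.8719 = 141.950 mm
Correction = (N/12)(d/30) = (11.2/12)(31/30) = 0.9644
PET = 141.950 × 0.9644 = 136.897 mm/month

136.9 mm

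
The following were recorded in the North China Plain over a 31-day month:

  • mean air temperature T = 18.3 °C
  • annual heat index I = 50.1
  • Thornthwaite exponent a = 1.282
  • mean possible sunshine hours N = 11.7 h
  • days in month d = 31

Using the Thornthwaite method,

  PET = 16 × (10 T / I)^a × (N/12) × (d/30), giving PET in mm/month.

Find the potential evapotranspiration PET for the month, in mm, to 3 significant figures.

84.8 mm

10T/I = 10 × 18.3 / 50.1 = 3.6527
(10T/I)^a = 3.6527^1.282 = 5.2635
Uncorrected PET = 16 × 5.2635 = 84.216 mm
Correction = (N/12)(d/30) = (11.7/12)(31/30) = 1.0075
PET = 84.216 × 1.0075 = 84.848 mm/month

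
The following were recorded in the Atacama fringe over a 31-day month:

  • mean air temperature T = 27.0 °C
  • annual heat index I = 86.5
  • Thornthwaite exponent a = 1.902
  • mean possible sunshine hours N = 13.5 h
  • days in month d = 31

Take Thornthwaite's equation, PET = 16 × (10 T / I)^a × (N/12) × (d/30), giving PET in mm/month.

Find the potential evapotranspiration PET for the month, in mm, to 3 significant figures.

162 mm

10T/I = 10 × 27.0 / 86.5 = 3.1214
(10T/I)^a = 3.1214^1.902 = 8.7147
Uncorrected PET = 16 × 8.7147 = 139.435 mm
Correction = (N/12)(d/30) = (13.5/12)(31/30) = 1.1625
PET = 139.435 × 1.1625 = 162.093 mm/month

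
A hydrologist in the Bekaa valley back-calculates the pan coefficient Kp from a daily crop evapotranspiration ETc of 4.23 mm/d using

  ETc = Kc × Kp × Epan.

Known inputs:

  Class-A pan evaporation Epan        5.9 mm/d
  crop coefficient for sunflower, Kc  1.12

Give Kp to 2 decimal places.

0.64

ETc = Kc × Kp × Epan  ⇒  Kp = ETc / (Kc × Epan)
Kp = 4.23 / (1.12 × 5.9) = 4.23 / 6.608 = 0.6401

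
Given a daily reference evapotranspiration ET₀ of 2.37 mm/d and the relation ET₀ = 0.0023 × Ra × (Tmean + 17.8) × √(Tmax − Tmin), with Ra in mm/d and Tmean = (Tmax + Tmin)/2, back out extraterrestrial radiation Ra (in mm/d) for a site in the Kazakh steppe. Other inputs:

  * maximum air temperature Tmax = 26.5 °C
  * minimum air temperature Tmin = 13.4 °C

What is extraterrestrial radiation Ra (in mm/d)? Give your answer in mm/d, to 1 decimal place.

Tmean = 19.95 °C; √ΔT = 3.6194
Ra = ET₀ / [0.0023 × (Tmean+17.8) × √ΔT] = 2.37 / (0.0023 × 37.75 × 3.6194) = 7.542 mm/d

7.5 mm/d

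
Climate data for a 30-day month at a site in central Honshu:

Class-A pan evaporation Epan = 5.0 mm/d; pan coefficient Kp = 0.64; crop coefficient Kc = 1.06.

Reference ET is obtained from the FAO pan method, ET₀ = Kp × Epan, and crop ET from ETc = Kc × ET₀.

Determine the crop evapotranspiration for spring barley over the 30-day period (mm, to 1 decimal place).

101.8 mm

ET₀ = 0.64 × 5.0 = 3.2000 mm/d
ETc = Kc × ET₀ = 1.06 × 3.2000 = 3.3920 mm/d
Over 30 days: 3.3920 × 30 = 101.760 mm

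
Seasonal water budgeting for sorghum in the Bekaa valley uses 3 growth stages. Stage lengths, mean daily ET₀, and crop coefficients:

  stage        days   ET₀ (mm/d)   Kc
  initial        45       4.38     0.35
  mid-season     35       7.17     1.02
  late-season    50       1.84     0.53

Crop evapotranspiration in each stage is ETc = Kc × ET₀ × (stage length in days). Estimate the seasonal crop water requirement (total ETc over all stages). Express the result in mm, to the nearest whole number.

374 mm

initial: 0.35 × 4.38 × 45 = 68.99 mm
mid-season: 1.02 × 7.17 × 35 = 255.97 mm
late-season: 0.53 × 1.84 × 50 = 48.76 mm
Seasonal total = 373.72 mm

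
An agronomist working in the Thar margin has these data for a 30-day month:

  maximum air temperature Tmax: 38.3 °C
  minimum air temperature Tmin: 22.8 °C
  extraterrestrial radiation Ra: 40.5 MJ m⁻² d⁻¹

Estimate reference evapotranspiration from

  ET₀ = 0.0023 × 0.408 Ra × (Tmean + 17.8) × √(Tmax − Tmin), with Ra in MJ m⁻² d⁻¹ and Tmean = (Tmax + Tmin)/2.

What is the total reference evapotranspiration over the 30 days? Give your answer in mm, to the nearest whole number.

217 mm

Tmean = (38.3 + 22.8)/2 = 30.55 °C
0.408 Ra = 0.408 × 40.5 = 16.5240 mm/d equivalent
ET₀ = 0.0023 × 16.5240 × (30.55 + 17.8) × √15.5 = 0.0023 × 16.5240 × 48.35 × 3.9370 = 7.2344 mm/d
Over 30 days: 7.2344 × 30 = 217.032 mm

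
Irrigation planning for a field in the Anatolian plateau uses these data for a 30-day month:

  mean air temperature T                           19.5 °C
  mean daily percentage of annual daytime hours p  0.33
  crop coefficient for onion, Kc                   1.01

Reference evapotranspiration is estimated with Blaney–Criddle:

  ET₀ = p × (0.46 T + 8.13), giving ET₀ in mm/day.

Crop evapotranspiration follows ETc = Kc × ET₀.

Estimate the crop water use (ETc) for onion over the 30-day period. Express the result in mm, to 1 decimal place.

ET₀ = 0.33 × (0.46 × 19.5 + 8.13) = 0.33 × 17.100 = 5.6430 mm/d
ETc = Kc × ET₀ = 1.01 × 5.6430 = 5.6994 mm/d
Over 30 days: 5.6994 × 30 = 170.982 mm

171.0 mm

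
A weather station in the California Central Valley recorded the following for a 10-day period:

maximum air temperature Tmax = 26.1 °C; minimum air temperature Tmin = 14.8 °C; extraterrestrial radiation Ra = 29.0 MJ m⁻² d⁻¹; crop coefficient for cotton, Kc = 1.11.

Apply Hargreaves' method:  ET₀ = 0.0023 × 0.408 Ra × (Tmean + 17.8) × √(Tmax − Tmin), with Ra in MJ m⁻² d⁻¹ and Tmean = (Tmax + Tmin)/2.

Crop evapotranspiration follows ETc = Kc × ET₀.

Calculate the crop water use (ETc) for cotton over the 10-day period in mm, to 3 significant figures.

38.8 mm

Tmean = (26.1 + 14.8)/2 = 20.45 °C
0.408 Ra = 0.408 × 29.0 = 11.8320 mm/d equivalent
ET₀ = 0.0023 × 11.8320 × (20.45 + 17.8) × √11.3 = 0.0023 × 11.8320 × 38.25 × 3.3615 = 3.4991 mm/d
ETc = Kc × ET₀ = 1.11 × 3.4991 = 3.8840 mm/d
Over 10 days: 3.8840 × 10 = 38.840 mm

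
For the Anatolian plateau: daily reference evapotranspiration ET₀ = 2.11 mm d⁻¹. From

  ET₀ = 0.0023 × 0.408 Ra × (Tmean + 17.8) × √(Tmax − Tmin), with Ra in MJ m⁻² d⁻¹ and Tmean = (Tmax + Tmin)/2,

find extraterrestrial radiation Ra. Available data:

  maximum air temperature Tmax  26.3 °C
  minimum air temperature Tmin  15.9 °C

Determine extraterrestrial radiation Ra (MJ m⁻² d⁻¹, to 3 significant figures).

Tmean = (26.3+15.9)/2 = 21.10 °C; ΔT = 10.4
Ra = ET₀ / [0.0023 × 0.408 × (Tmean+17.8) × √ΔT]
   = 2.11 / (0.0023 × 0.408 × 38.90 × 3.2249) = 17.924 MJ m⁻² d⁻¹

17.9 MJ m⁻² d⁻¹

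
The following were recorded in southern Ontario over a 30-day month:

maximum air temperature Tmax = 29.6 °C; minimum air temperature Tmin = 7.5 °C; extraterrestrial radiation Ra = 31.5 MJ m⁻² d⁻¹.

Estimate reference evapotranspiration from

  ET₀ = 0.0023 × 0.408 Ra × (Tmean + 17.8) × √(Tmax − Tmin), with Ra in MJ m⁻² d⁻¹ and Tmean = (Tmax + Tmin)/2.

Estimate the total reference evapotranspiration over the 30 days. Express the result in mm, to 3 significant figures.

152 mm

Tmean = (29.6 + 7.5)/2 = 18.55 °C
0.408 Ra = 0.408 × 31.5 = 12.8520 mm/d equivalent
ET₀ = 0.0023 × 12.8520 × (18.55 + 17.8) × √22.1 = 0.0023 × 12.8520 × 36.35 × 4.7011 = 5.0513 mm/d
Over 30 days: 5.0513 × 30 = 151.539 mm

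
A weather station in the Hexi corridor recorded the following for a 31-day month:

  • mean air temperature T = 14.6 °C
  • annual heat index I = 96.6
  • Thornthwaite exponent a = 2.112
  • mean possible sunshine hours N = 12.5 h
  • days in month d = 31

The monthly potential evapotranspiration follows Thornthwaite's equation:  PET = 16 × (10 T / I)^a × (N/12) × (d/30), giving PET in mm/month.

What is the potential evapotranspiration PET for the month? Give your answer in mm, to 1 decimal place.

10T/I = 10 × 14.6 / 96.6 = 1.5114
(10T/I)^a = 1.5114^2.112 = 2.3925
Uncorrected PET = 16 × 2.3925 = 38.280 mm
Correction = (N/12)(d/30) = (12.5/12)(31/30) = 1.0764
PET = 38.280 × 1.0764 = 41.205 mm/month

41.2 mm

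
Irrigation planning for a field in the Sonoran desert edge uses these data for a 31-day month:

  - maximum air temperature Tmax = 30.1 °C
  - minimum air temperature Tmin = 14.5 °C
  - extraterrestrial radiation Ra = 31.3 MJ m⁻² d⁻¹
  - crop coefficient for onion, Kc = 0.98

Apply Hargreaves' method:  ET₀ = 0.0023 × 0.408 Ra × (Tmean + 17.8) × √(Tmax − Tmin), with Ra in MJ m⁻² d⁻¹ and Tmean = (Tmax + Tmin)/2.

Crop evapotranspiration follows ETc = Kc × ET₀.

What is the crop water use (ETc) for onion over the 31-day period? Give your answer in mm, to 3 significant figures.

Tmean = (30.1 + 14.5)/2 = 22.30 °C
0.408 Ra = 0.408 × 31.3 = 12.7704 mm/d equivalent
ET₀ = 0.0023 × 12.7704 × (22.30 + 17.8) × √15.6 = 0.0023 × 12.7704 × 40.10 × 3.9497 = 4.6520 mm/d
ETc = Kc × ET₀ = 0.98 × 4.6520 = 4.5590 mm/d
Over 31 days: 4.5590 × 31 = 141.329 mm

141 mm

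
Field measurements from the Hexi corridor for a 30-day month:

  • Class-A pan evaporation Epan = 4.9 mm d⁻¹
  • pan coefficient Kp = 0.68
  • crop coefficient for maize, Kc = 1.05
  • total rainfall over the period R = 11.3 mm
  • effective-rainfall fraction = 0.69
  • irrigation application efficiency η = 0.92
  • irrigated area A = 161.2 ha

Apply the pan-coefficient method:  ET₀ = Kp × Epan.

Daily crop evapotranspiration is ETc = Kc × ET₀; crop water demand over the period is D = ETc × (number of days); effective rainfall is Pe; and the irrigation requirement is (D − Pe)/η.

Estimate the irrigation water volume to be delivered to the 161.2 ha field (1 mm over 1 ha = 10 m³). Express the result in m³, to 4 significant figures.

ET₀ = 0.68 × 4.9 = 3.3320 mm/d
ETc = Kc × ET₀ = 1.05 × 3.3320 = 3.4986 mm/d
Crop demand D = ETc × 30 d = 3.4986 × 30 = 104.958 mm
Pe = 0.69 × 11.3 = 7.797 mm
D − Pe = 104.958 − 7.797 = 97.161 mm
Gross irrigation = 97.161 / 0.92 = 105.610 mm
Volume = 105.610 mm × 161.2 ha × 10 = 170243.3 m³

170200 m³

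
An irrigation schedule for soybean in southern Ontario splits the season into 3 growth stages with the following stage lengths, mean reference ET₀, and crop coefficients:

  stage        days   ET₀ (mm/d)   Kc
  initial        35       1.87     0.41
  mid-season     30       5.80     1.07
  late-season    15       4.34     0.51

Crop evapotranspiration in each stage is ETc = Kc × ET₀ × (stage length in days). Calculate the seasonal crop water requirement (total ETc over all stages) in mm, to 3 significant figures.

246 mm

initial: 0.41 × 1.87 × 35 = 26.83 mm
mid-season: 1.07 × 5.80 × 30 = 186.18 mm
late-season: 0.51 × 4.34 × 15 = 33.20 mm
Seasonal total = 246.21 mm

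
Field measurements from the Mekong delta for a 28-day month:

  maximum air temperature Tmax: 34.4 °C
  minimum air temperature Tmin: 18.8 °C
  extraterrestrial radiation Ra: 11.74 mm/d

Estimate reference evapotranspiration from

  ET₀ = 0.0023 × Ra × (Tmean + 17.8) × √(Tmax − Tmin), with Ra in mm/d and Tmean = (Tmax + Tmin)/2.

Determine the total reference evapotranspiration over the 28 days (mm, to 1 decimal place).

132.6 mm

Tmean = (34.4 + 18.8)/2 = 26.60 °C
ET₀ = 0.0023 × 11.74 × (26.60 + 17.8) × √15.6 = 0.0023 × 11.74 × 44.40 × 3.9497 = 4.7353 mm/d
Over 28 days: 4.7353 × 28 = 132.588 mm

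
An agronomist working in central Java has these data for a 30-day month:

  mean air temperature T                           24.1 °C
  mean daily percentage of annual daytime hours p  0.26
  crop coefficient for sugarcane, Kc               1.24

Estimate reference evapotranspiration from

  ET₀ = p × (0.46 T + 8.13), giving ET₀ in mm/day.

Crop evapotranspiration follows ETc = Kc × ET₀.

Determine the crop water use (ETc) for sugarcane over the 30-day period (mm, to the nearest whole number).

ET₀ = 0.26 × (0.46 × 24.1 + 8.13) = 0.26 × 19.216 = 4.9962 mm/d
ETc = Kc × ET₀ = 1.24 × 4.9962 = 6.1953 mm/d
Over 30 days: 6.1953 × 30 = 185.859 mm

186 mm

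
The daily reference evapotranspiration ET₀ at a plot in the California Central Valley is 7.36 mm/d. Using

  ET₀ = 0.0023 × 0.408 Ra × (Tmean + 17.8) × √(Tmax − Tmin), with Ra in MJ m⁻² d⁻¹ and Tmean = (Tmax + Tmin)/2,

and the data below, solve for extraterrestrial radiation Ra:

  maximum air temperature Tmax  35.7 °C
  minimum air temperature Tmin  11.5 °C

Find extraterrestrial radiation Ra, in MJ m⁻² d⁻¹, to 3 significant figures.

Tmean = (35.7+11.5)/2 = 23.60 °C; ΔT = 24.2
Ra = ET₀ / [0.0023 × 0.408 × (Tmean+17.8) × √ΔT]
   = 7.36 / (0.0023 × 0.408 × 41.40 × 4.9193) = 38.511 MJ m⁻² d⁻¹

38.5 MJ m⁻² d⁻¹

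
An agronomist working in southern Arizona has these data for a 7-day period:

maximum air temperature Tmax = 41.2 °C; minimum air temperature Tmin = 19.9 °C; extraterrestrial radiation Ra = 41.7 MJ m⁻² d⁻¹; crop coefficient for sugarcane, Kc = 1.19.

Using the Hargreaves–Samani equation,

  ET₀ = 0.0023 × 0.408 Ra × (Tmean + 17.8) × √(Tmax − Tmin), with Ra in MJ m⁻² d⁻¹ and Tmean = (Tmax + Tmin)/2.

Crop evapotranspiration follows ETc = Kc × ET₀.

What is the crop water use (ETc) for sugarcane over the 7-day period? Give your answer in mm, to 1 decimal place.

72.7 mm

Tmean = (41.2 + 19.9)/2 = 30.55 °C
0.408 Ra = 0.408 × 41.7 = 17.0136 mm/d equivalent
ET₀ = 0.0023 × 17.0136 × (30.55 + 17.8) × √21.3 = 0.0023 × 17.0136 × 48.35 × 4.6152 = 8.7319 mm/d
ETc = Kc × ET₀ = 1.19 × 8.7319 = 10.3910 mm/d
Over 7 days: 10.3910 × 7 = 72.737 mm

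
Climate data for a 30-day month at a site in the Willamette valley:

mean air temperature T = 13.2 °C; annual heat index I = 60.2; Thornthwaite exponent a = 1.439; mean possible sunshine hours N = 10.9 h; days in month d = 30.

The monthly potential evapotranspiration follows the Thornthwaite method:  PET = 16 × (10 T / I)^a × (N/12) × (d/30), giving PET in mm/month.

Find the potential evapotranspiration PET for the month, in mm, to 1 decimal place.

10T/I = 10 × 13.2 / 60.2 = 2.1927
(10T/I)^a = 2.1927^1.439 = 3.0951
Uncorrected PET = 16 × 3.0951 = 49.522 mm
Correction = (N/12)(d/30) = (10.9/12)(30/30) = 0.9083
PET = 49.522 × 0.9083 = 44.981 mm/month

45.0 mm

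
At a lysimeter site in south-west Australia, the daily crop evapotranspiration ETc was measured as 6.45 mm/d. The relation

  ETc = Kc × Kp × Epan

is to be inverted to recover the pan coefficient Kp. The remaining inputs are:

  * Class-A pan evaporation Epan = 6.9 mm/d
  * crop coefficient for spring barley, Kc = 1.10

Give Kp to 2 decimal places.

0.85

ETc = Kc × Kp × Epan  ⇒  Kp = ETc / (Kc × Epan)
Kp = 6.45 / (1.10 × 6.9) = 6.45 / 7.590 = 0.8498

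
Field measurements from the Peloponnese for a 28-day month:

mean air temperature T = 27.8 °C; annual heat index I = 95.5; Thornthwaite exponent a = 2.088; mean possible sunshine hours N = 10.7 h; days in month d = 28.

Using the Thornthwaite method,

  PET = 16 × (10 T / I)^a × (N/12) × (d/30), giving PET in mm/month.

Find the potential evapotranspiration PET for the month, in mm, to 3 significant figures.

124 mm

10T/I = 10 × 27.8 / 95.5 = 2.9110
(10T/I)^a = 2.9110^2.088 = 9.3094
Uncorrected PET = 16 × 9.3094 = 148.950 mm
Correction = (N/12)(d/30) = (10.7/12)(28/30) = 0.8322
PET = 148.950 × 0.8322 = 123.956 mm/month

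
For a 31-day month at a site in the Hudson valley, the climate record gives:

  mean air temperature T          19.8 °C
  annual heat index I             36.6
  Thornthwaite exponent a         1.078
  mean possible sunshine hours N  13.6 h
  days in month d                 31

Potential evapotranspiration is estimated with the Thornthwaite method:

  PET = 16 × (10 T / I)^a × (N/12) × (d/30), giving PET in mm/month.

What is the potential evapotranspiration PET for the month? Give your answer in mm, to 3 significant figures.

116 mm

10T/I = 10 × 19.8 / 36.6 = 5.4098
(10T/I)^a = 5.4098^1.078 = 6.1712
Uncorrected PET = 16 × 6.1712 = 98.739 mm
Correction = (N/12)(d/30) = (13.6/12)(31/30) = 1.1711
PET = 98.739 × 1.1711 = 115.633 mm/month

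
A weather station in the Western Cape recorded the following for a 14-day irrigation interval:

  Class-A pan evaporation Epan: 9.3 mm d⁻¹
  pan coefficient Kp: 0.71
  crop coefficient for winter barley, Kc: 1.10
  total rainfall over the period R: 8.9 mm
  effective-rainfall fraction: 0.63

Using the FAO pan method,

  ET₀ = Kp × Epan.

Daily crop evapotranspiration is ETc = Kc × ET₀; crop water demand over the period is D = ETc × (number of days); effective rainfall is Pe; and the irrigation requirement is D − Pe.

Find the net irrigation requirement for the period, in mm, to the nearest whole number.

96 mm

ET₀ = 0.71 × 9.3 = 6.6030 mm/d
ETc = Kc × ET₀ = 1.10 × 6.6030 = 7.2633 mm/d
Crop demand D = ETc × 14 d = 7.2633 × 14 = 101.686 mm
Pe = 0.63 × 8.9 = 5.607 mm
D − Pe = 101.686 − 5.607 = 96.079 mm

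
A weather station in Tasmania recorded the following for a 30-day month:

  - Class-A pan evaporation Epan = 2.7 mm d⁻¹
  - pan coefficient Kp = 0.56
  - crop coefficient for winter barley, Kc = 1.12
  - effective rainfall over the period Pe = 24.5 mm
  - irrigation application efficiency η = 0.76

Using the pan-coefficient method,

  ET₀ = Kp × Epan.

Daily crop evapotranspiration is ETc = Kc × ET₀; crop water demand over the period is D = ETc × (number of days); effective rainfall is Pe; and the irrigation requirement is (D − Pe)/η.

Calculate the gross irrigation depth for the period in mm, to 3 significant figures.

ET₀ = 0.56 × 2.7 = 1.5120 mm/d
ETc = Kc × ET₀ = 1.12 × 1.5120 = 1.6934 mm/d
Crop demand D = ETc × 30 d = 1.6934 × 30 = 50.802 mm
D − Pe = 50.802 − 24.5 = 26.302 mm
Gross irrigation = 26.302 / 0.76 = 34.608 mm

34.6 mm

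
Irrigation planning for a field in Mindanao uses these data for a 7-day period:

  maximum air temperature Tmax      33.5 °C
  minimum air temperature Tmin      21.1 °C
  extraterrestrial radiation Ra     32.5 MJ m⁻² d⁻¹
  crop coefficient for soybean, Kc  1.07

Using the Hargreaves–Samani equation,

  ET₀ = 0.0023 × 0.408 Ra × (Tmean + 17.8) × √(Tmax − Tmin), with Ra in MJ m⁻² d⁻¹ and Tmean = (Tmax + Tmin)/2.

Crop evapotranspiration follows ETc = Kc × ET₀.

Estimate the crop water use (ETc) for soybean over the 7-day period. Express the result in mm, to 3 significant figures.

Tmean = (33.5 + 21.1)/2 = 27.30 °C
0.408 Ra = 0.408 × 32.5 = 13.2600 mm/d equivalent
ET₀ = 0.0023 × 13.2600 × (27.30 + 17.8) × √12.4 = 0.0023 × 13.2600 × 45.10 × 3.5214 = 4.8435 mm/d
ETc = Kc × ET₀ = 1.07 × 4.8435 = 5.1825 mm/d
Over 7 days: 5.1825 × 7 = 36.278 mm

36.3 mm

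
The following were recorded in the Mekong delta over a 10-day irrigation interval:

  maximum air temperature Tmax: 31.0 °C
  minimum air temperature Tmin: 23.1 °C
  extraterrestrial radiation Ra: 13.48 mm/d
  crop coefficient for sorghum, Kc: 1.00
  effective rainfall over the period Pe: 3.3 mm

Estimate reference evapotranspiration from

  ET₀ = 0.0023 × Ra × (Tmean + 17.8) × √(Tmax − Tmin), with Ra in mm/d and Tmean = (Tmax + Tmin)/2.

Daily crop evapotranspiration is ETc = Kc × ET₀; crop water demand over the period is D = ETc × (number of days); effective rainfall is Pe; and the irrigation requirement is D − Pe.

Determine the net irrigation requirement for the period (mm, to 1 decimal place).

35.8 mm

Tmean = (31.0 + 23.1)/2 = 27.05 °C
ET₀ = 0.0023 × 13.48 × (27.05 + 17.8) × √7.9 = 0.0023 × 13.48 × 44.85 × 2.8107 = 3.9084 mm/d
ETc = Kc × ET₀ = 1.00 × 3.9084 = 3.9084 mm/d
Crop demand D = ETc × 10 d = 3.9084 × 10 = 39.084 mm
D − Pe = 39.084 − 3.3 = 35.784 mm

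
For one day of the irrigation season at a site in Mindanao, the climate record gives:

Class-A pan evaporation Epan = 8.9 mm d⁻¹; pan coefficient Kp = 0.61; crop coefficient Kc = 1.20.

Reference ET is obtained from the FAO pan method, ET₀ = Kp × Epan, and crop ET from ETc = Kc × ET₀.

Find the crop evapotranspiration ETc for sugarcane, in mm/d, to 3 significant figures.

ET₀ = 0.61 × 8.9 = 5.4290 mm/d
ETc = Kc × ET₀ = 1.20 × 5.4290 = 6.5148 mm/d

6.51 mm/d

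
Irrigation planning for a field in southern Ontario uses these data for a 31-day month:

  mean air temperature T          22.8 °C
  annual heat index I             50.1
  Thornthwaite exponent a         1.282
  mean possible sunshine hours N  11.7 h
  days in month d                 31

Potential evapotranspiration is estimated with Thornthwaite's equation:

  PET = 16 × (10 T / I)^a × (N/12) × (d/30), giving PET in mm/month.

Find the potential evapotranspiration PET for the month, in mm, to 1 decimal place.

112.5 mm

10T/I = 10 × 22.8 / 50.1 = 4.5509
(10T/I)^a = 4.5509^1.282 = 6.9772
Uncorrected PET = 16 × 6.9772 = 111.635 mm
Correction = (N/12)(d/30) = (11.7/12)(31/30) = 1.0075
PET = 111.635 × 1.0075 = 112.472 mm/month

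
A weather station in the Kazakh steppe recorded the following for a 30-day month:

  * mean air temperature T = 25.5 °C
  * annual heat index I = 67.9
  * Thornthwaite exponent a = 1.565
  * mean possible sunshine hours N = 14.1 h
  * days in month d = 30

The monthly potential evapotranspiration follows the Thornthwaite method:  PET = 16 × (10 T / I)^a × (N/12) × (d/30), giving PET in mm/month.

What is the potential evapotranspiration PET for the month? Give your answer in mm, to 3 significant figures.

10T/I = 10 × 25.5 / 67.9 = 3.7555
(10T/I)^a = 3.7555^1.565 = 7.9315
Uncorrected PET = 16 × 7.9315 = 126.904 mm
Correction = (N/12)(d/30) = (14.1/12)(30/30) = 1.1750
PET = 126.904 × 1.1750 = 149.112 mm/month

149 mm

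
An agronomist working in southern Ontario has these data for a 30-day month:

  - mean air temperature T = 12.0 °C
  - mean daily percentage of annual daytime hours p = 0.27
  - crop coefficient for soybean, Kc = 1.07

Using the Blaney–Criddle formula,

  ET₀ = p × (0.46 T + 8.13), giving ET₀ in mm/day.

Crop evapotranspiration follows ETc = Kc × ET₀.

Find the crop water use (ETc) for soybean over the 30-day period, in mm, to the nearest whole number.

118 mm

ET₀ = 0.27 × (0.46 × 12.0 + 8.13) = 0.27 × 13.650 = 3.6855 mm/d
ETc = Kc × ET₀ = 1.07 × 3.6855 = 3.9435 mm/d
Over 30 days: 3.9435 × 30 = 118.305 mm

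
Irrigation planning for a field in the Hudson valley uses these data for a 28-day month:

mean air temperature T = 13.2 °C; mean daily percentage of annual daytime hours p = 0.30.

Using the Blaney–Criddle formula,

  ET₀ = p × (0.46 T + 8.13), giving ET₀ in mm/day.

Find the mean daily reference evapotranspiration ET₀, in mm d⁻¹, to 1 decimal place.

ET₀ = 0.30 × (0.46 × 13.2 + 8.13) = 0.30 × 14.202 = 4.2606 mm/d

4.3 mm d⁻¹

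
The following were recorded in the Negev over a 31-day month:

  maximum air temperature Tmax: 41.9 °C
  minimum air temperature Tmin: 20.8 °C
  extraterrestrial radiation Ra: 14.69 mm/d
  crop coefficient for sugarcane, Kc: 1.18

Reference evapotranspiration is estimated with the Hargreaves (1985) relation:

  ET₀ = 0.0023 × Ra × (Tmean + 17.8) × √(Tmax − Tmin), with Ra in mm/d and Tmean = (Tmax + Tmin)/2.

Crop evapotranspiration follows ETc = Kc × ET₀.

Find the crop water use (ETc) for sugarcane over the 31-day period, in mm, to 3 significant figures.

Tmean = (41.9 + 20.8)/2 = 31.35 °C
ET₀ = 0.0023 × 14.69 × (31.35 + 17.8) × √21.1 = 0.0023 × 14.69 × 49.15 × 4.5935 = 7.6281 mm/d
ETc = Kc × ET₀ = 1.18 × 7.6281 = 9.0012 mm/d
Over 31 days: 9.0012 × 31 = 279.037 mm

279 mm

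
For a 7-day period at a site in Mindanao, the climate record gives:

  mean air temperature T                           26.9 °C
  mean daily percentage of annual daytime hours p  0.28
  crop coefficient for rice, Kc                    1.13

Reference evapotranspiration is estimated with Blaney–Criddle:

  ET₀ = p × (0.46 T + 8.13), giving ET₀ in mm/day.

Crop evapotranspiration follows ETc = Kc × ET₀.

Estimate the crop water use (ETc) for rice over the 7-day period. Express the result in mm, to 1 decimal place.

ET₀ = 0.28 × (0.46 × 26.9 + 8.13) = 0.28 × 20.504 = 5.7411 mm/d
ETc = Kc × ET₀ = 1.13 × 5.7411 = 6.4874 mm/d
Over 7 days: 6.4874 × 7 = 45.412 mm

45.4 mm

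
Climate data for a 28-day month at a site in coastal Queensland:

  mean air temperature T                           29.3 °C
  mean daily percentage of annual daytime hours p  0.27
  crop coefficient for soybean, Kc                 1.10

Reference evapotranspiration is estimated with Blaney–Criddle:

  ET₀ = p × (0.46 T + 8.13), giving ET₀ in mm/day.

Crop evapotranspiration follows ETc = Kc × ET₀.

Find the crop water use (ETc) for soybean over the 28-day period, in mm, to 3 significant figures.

ET₀ = 0.27 × (0.46 × 29.3 + 8.13) = 0.27 × 21.608 = 5.8342 mm/d
ETc = Kc × ET₀ = 1.10 × 5.8342 = 6.4176 mm/d
Over 28 days: 6.4176 × 28 = 179.693 mm

180 mm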